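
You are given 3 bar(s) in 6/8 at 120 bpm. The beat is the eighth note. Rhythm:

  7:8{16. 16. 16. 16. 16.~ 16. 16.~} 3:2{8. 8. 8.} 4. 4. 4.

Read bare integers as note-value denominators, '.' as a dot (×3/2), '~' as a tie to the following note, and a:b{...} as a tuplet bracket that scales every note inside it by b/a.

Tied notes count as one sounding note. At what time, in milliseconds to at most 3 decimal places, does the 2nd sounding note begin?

1. 0.0ms @ 0 + 428.571ms (6/7)
2. 428.571ms @ 6/7 + 428.571ms (6/7)
3. 857.143ms @ 12/7 + 428.571ms (6/7)
4. 1285.714ms @ 18/7 + 428.571ms (6/7)
5. 1714.286ms @ 24/7 + 857.143ms (12/7)
6. 2571.429ms @ 36/7 + 928.571ms (13/7)
7. 3500.0ms @ 7 + 500.0ms (1)
8. 4000.0ms @ 8 + 500.0ms (1)
9. 4500.0ms @ 9 + 1500.0ms (3)
10. 6000.0ms @ 12 + 1500.0ms (3)
11. 7500.0ms @ 15 + 1500.0ms (3)

note 2 onset = 6/7b = 428.571ms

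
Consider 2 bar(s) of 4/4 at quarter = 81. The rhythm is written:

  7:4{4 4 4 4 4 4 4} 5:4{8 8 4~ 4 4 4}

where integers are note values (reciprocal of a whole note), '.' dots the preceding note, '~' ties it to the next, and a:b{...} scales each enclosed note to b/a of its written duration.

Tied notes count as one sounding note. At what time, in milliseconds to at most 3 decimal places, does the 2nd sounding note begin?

1. 0.0ms @ 0 + 423.28ms (4/7)
2. 423.28ms @ 4/7 + 423.28ms (4/7)
3. 846.561ms @ 8/7 + 423.28ms (4/7)
4. 1269.841ms @ 12/7 + 423.28ms (4/7)
5. 1693.122ms @ 16/7 + 423.28ms (4/7)
6. 2116.402ms @ 20/7 + 423.28ms (4/7)
7. 2539.683ms @ 24/7 + 423.28ms (4/7)
8. 2962.963ms @ 4 + 296.296ms (2/5)
9. 3259.259ms @ 22/5 + 296.296ms (2/5)
10. 3555.556ms @ 24/5 + 1185.185ms (8/5)
11. 4740.741ms @ 32/5 + 592.593ms (4/5)
12. 5333.333ms @ 36/5 + 592.593ms (4/5)

note 2 onset = 4/7b = 423.28ms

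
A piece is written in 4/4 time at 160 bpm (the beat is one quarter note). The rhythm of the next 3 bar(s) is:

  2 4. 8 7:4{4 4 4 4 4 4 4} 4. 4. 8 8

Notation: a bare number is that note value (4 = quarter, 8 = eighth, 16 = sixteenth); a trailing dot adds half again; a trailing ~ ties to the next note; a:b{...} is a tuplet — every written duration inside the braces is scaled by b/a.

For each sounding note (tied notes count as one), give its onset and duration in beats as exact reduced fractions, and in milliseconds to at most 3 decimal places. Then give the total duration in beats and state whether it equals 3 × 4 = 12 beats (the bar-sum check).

1) 0.0ms=0b +750.0ms=2b
2) 750.0ms=2b +562.5ms=3/2b
3) 1312.5ms=7/2b +187.5ms=1/2b
4) 1500.0ms=4b +214.286ms=4/7b
5) 1714.286ms=32/7b +214.286ms=4/7b
6) 1928.571ms=36/7b +214.286ms=4/7b
7) 2142.857ms=40/7b +214.286ms=4/7b
8) 2357.143ms=44/7b +214.286ms=4/7b
9) 2571.429ms=48/7b +214.286ms=4/7b
10) 2785.714ms=52/7b +214.286ms=4/7b
11) 3000.0ms=8b +562.5ms=3/2b
12) 3562.5ms=19/2b +562.5ms=3/2b
13) 4125.0ms=11b +187.5ms=1/2b
14) 4312.5ms=23/2b +187.5ms=1/2b
Σ=12b of 12 (160bpm 4/4) — PASS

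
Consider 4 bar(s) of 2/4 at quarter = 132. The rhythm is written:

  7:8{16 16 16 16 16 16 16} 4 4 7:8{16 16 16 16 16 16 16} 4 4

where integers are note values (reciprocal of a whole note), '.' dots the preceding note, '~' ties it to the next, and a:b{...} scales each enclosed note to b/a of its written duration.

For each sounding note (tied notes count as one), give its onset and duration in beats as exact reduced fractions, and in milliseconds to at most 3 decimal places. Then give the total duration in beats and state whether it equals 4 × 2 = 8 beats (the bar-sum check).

1) 0.0ms=0b +129.87ms=2/7b
2) 129.87ms=2/7b +129.87ms=2/7b
3) 259.74ms=4/7b +129.87ms=2/7b
4) 389.61ms=6/7b +129.87ms=2/7b
5) 519.481ms=8/7b +129.87ms=2/7b
6) 649.351ms=10/7b +129.87ms=2/7b
7) 779.221ms=12/7b +129.87ms=2/7b
8) 909.091ms=2b +454.545ms=1b
9) 1363.636ms=3b +454.545ms=1b
10) 1818.182ms=4b +129.87ms=2/7b
11) 1948.052ms=30/7b +129.87ms=2/7b
12) 2077.922ms=32/7b +129.87ms=2/7b
13) 2207.792ms=34/7b +129.87ms=2/7b
14) 2337.662ms=36/7b +129.87ms=2/7b
15) 2467.532ms=38/7b +129.87ms=2/7b
16) 2597.403ms=40/7b +129.87ms=2/7b
17) 2727.273ms=6b +454.545ms=1b
18) 3181.818ms=7b +454.545ms=1b
Σ=8b of 8 (132bpm 2/4) — PASS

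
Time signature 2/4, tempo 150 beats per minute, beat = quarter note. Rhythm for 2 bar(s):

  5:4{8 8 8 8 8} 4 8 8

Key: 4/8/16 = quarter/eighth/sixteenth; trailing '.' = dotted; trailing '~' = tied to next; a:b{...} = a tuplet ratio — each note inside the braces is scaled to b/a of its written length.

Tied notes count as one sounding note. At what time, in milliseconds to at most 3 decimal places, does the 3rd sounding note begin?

1. 0.0ms @ 0 + 160.0ms (2/5)
2. 160.0ms @ 2/5 + 160.0ms (2/5)
3. 320.0ms @ 4/5 + 160.0ms (2/5)
4. 480.0ms @ 6/5 + 160.0ms (2/5)
5. 640.0ms @ 8/5 + 160.0ms (2/5)
6. 800.0ms @ 2 + 400.0ms (1)
7. 1200.0ms @ 3 + 200.0ms (1/2)
8. 1400.0ms @ 7/2 + 200.0ms (1/2)

note 3 onset = 4/5b = 320.0ms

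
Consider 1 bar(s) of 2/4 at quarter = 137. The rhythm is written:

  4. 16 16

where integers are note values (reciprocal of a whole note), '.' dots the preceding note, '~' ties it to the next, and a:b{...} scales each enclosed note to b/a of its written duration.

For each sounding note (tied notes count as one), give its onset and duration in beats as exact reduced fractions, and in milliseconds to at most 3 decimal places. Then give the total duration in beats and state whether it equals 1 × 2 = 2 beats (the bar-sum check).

1) 0.0ms=0b +656.934ms=3/2b
2) 656.934ms=3/2b +109.489ms=1/4b
3) 766.423ms=7/4b +109.489ms=1/4b
Σ=2b of 2 (137bpm 2/4) — PASS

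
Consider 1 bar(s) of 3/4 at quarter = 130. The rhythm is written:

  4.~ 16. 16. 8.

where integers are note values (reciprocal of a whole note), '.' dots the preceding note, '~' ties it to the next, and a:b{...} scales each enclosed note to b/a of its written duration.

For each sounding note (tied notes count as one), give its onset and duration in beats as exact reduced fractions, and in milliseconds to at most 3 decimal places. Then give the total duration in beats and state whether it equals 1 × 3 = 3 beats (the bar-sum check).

1) 0.0ms=0b +865.385ms=15/8b
2) 865.385ms=15/8b +173.077ms=3/8b
3) 1038.462ms=9/4b +346.154ms=3/4b
Σ=3b of 3 (130bpm 3/4) — PASS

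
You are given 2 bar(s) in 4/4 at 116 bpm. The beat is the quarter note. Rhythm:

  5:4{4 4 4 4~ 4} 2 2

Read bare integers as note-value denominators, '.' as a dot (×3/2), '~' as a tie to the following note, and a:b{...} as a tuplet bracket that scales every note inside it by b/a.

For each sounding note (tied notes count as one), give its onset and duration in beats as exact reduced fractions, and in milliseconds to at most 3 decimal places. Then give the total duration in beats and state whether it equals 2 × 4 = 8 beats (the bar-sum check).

1) 0.0ms=0b +413.793ms=4/5b
2) 413.793ms=4/5b +413.793ms=4/5b
3) 827.586ms=8/5b +413.793ms=4/5b
4) 1241.379ms=12/5b +827.586ms=8/5b
5) 2068.966ms=4b +1034.483ms=2b
6) 3103.448ms=6b +1034.483ms=2b
Σ=8b of 8 (116bpm 4/4) — PASS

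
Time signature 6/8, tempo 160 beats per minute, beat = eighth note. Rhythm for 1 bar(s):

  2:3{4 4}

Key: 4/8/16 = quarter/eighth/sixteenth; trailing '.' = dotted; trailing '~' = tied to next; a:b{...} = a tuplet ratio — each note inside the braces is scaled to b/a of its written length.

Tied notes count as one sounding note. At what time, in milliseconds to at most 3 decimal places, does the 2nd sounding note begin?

1. 0.0ms @ 0 + 1125.0ms (3)
2. 1125.0ms @ 3 + 1125.0ms (3)

note 2 onset = 3b = 1125.0ms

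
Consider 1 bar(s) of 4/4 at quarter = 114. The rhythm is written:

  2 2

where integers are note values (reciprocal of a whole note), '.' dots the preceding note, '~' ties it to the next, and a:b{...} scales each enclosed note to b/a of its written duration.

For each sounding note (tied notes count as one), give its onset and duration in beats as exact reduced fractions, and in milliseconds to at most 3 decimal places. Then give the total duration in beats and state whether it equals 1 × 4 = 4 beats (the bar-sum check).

1) 0.0ms=0b +1052.632ms=2b
2) 1052.632ms=2b +1052.632ms=2b
Σ=4b of 4 (114bpm 4/4) — PASS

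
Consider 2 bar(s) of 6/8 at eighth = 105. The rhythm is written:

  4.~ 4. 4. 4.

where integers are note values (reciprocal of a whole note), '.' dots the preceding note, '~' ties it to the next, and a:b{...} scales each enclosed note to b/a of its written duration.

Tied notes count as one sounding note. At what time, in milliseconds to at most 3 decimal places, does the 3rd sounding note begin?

note 3 onset = 9b = 5142.857ms

1. 0.0ms @ 0 + 3428.571ms (6)
2. 3428.571ms @ 6 + 1714.286ms (3)
3. 5142.857ms @ 9 + 1714.286ms (3)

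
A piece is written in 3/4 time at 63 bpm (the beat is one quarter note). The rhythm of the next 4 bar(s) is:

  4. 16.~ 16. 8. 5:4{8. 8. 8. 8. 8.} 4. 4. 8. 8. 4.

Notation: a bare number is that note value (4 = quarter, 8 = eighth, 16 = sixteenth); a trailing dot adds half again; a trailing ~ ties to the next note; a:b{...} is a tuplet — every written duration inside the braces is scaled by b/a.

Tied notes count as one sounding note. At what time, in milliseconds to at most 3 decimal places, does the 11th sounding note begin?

note 11 onset = 9b = 8571.429ms

1. 0.0ms @ 0 + 1428.571ms (3/2)
2. 1428.571ms @ 3/2 + 714.286ms (3/4)
3. 2142.857ms @ 9/4 + 714.286ms (3/4)
4. 2857.143ms @ 3 + 571.429ms (3/5)
5. 3428.571ms @ 18/5 + 571.429ms (3/5)
6. 4000.0ms @ 21/5 + 571.429ms (3/5)
7. 4571.429ms @ 24/5 + 571.429ms (3/5)
8. 5142.857ms @ 27/5 + 571.429ms (3/5)
9. 5714.286ms @ 6 + 1428.571ms (3/2)
10. 7142.857ms @ 15/2 + 1428.571ms (3/2)
11. 8571.429ms @ 9 + 714.286ms (3/4)
12. 9285.714ms @ 39/4 + 714.286ms (3/4)
13. 10000.0ms @ 21/2 + 1428.571ms (3/2)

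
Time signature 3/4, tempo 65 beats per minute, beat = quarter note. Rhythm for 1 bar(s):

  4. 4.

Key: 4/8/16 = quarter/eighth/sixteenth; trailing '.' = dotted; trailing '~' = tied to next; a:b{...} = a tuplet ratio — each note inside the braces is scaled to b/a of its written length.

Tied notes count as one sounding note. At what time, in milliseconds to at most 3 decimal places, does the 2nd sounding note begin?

1. 0.0ms @ 0 + 1384.615ms (3/2)
2. 1384.615ms @ 3/2 + 1384.615ms (3/2)

note 2 onset = 3/2b = 1384.615ms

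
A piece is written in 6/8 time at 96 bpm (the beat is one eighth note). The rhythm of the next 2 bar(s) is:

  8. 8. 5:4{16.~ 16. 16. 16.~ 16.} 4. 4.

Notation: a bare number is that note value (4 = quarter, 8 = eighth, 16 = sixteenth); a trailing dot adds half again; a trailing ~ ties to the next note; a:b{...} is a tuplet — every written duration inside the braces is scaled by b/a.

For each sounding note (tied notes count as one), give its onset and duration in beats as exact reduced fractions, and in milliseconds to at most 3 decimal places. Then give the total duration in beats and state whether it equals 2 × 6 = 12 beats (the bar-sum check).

1) 0.0ms=0b +937.5ms=3/2b
2) 937.5ms=3/2b +937.5ms=3/2b
3) 1875.0ms=3b +750.0ms=6/5b
4) 2625.0ms=21/5b +375.0ms=3/5b
5) 3000.0ms=24/5b +750.0ms=6/5b
6) 3750.0ms=6b +1875.0ms=3b
7) 5625.0ms=9b +1875.0ms=3b
Σ=12b of 12 (96bpm 6/8) — PASS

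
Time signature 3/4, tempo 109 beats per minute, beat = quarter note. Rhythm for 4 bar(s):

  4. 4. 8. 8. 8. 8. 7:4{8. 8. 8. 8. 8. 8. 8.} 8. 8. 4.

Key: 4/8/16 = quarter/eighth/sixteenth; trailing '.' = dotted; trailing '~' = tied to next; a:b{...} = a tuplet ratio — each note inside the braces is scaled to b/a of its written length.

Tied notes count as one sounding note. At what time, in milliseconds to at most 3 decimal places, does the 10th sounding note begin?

1. 0.0ms @ 0 + 825.688ms (3/2)
2. 825.688ms @ 3/2 + 825.688ms (3/2)
3. 1651.376ms @ 3 + 412.844ms (3/4)
4. 2064.22ms @ 15/4 + 412.844ms (3/4)
5. 2477.064ms @ 9/2 + 412.844ms (3/4)
6. 2889.908ms @ 21/4 + 412.844ms (3/4)
7. 3302.752ms @ 6 + 235.911ms (3/7)
8. 3538.663ms @ 45/7 + 235.911ms (3/7)
9. 3774.574ms @ 48/7 + 235.911ms (3/7)
10. 4010.485ms @ 51/7 + 235.911ms (3/7)
11. 4246.396ms @ 54/7 + 235.911ms (3/7)
12. 4482.307ms @ 57/7 + 235.911ms (3/7)
13. 4718.218ms @ 60/7 + 235.911ms (3/7)
14. 4954.128ms @ 9 + 412.844ms (3/4)
15. 5366.972ms @ 39/4 + 412.844ms (3/4)
16. 5779.817ms @ 21/2 + 825.688ms (3/2)

note 10 onset = 51/7b = 4010.485ms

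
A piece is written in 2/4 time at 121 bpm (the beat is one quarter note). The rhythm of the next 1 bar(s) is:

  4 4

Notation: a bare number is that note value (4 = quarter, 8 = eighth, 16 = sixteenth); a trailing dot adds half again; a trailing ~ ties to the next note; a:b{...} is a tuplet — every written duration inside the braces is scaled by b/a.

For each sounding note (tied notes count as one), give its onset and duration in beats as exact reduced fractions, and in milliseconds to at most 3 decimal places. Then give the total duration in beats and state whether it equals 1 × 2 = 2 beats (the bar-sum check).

1) 0.0ms=0b +495.868ms=1b
2) 495.868ms=1b +495.868ms=1b
Σ=2b of 2 (121bpm 2/4) — PASS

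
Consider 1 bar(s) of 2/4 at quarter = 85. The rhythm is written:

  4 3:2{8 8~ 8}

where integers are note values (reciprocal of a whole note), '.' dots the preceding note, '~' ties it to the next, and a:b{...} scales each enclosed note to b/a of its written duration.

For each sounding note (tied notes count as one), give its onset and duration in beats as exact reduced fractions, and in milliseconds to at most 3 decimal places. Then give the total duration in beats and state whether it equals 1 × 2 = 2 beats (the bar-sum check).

1) 0.0ms=0b +705.882ms=1b
2) 705.882ms=1b +235.294ms=1/3b
3) 941.176ms=4/3b +470.588ms=2/3b
Σ=2b of 2 (85bpm 2/4) — PASS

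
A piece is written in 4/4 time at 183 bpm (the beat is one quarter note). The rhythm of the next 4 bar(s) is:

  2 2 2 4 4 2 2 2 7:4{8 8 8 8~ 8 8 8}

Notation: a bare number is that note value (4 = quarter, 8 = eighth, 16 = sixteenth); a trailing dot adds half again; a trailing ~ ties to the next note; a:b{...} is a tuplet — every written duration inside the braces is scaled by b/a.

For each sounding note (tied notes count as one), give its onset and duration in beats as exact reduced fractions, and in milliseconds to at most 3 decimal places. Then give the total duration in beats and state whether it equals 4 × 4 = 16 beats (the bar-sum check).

1) 0.0ms=0b +655.738ms=2b
2) 655.738ms=2b +655.738ms=2b
3) 1311.475ms=4b +655.738ms=2b
4) 1967.213ms=6b +327.869ms=1b
5) 2295.082ms=7b +327.869ms=1b
6) 2622.951ms=8b +655.738ms=2b
7) 3278.689ms=10b +655.738ms=2b
8) 3934.426ms=12b +655.738ms=2b
9) 4590.164ms=14b +93.677ms=2/7b
10) 4683.841ms=100/7b +93.677ms=2/7b
11) 4777.518ms=102/7b +93.677ms=2/7b
12) 4871.194ms=104/7b +187.354ms=4/7b
13) 5058.548ms=108/7b +93.677ms=2/7b
14) 5152.225ms=110/7b +93.677ms=2/7b
Σ=16b of 16 (183bpm 4/4) — PASS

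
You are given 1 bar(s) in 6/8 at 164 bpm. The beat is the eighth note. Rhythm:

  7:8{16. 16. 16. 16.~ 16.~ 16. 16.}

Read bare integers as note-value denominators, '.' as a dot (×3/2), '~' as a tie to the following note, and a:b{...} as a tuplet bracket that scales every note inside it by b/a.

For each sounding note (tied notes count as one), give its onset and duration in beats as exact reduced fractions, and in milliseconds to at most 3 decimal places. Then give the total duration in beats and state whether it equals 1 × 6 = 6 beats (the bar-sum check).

1) 0.0ms=0b +313.589ms=6/7b
2) 313.589ms=6/7b +313.589ms=6/7b
3) 627.178ms=12/7b +313.589ms=6/7b
4) 940.767ms=18/7b +940.767ms=18/7b
5) 1881.533ms=36/7b +313.589ms=6/7b
Σ=6b of 6 (164bpm 6/8) — PASS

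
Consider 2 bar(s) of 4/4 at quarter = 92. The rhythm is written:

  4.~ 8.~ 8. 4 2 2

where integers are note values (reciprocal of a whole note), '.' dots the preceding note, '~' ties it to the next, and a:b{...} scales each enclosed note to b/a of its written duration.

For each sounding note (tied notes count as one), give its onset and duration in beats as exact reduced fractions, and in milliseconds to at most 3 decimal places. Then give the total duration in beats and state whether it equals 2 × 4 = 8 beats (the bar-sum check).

1) 0.0ms=0b +1956.522ms=3b
2) 1956.522ms=3b +652.174ms=1b
3) 2608.696ms=4b +1304.348ms=2b
4) 3913.043ms=6b +1304.348ms=2b
Σ=8b of 8 (92bpm 4/4) — PASS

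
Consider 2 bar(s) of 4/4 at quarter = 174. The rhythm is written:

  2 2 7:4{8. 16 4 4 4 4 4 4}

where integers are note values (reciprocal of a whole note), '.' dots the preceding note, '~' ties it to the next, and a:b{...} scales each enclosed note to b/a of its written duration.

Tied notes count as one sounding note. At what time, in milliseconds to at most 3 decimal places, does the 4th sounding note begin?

note 4 onset = 31/7b = 1527.094ms

1. 0.0ms @ 0 + 689.655ms (2)
2. 689.655ms @ 2 + 689.655ms (2)
3. 1379.31ms @ 4 + 147.783ms (3/7)
4. 1527.094ms @ 31/7 + 49.261ms (1/7)
5. 1576.355ms @ 32/7 + 197.044ms (4/7)
6. 1773.399ms @ 36/7 + 197.044ms (4/7)
7. 1970.443ms @ 40/7 + 197.044ms (4/7)
8. 2167.488ms @ 44/7 + 197.044ms (4/7)
9. 2364.532ms @ 48/7 + 197.044ms (4/7)
10. 2561.576ms @ 52/7 + 197.044ms (4/7)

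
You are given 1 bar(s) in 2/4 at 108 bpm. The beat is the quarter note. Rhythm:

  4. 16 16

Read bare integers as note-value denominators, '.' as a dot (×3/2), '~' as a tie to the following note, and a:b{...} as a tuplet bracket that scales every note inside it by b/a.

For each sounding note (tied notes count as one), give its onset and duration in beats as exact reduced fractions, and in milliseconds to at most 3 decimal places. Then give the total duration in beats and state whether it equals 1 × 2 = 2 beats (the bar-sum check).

1) 0.0ms=0b +833.333ms=3/2b
2) 833.333ms=3/2b +138.889ms=1/4b
3) 972.222ms=7/4b +138.889ms=1/4b
Σ=2b of 2 (108bpm 2/4) — PASS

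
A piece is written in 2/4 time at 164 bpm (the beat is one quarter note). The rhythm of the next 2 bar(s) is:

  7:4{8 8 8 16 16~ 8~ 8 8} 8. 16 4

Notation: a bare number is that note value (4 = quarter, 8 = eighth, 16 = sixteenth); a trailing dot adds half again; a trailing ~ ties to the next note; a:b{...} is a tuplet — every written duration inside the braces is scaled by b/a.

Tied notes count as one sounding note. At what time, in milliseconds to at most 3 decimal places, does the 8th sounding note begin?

1. 0.0ms @ 0 + 104.53ms (2/7)
2. 104.53ms @ 2/7 + 104.53ms (2/7)
3. 209.059ms @ 4/7 + 104.53ms (2/7)
4. 313.589ms @ 6/7 + 52.265ms (1/7)
5. 365.854ms @ 1 + 261.324ms (5/7)
6. 627.178ms @ 12/7 + 104.53ms (2/7)
7. 731.707ms @ 2 + 274.39ms (3/4)
8. 1006.098ms @ 11/4 + 91.463ms (1/4)
9. 1097.561ms @ 3 + 365.854ms (1)

note 8 onset = 11/4b = 1006.098ms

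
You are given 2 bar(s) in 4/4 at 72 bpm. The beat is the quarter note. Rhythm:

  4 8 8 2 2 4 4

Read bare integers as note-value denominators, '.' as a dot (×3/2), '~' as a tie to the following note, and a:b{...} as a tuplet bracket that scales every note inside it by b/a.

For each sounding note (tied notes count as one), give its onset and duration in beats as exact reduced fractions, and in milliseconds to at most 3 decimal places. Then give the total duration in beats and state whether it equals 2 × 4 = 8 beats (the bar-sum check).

1) 0.0ms=0b +833.333ms=1b
2) 833.333ms=1b +416.667ms=1/2b
3) 1250.0ms=3/2b +416.667ms=1/2b
4) 1666.667ms=2b +1666.667ms=2b
5) 3333.333ms=4b +1666.667ms=2b
6) 5000.0ms=6b +833.333ms=1b
7) 5833.333ms=7b +833.333ms=1b
Σ=8b of 8 (72bpm 4/4) — PASS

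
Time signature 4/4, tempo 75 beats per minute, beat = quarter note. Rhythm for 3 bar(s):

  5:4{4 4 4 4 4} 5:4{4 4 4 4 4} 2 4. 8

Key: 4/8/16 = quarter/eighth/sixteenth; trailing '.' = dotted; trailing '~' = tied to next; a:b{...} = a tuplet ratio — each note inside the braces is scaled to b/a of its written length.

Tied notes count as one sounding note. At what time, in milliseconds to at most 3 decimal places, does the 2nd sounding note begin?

note 2 onset = 4/5b = 640.0ms

1. 0.0ms @ 0 + 640.0ms (4/5)
2. 640.0ms @ 4/5 + 640.0ms (4/5)
3. 1280.0ms @ 8/5 + 640.0ms (4/5)
4. 1920.0ms @ 12/5 + 640.0ms (4/5)
5. 2560.0ms @ 16/5 + 640.0ms (4/5)
6. 3200.0ms @ 4 + 640.0ms (4/5)
7. 3840.0ms @ 24/5 + 640.0ms (4/5)
8. 4480.0ms @ 28/5 + 640.0ms (4/5)
9. 5120.0ms @ 32/5 + 640.0ms (4/5)
10. 5760.0ms @ 36/5 + 640.0ms (4/5)
11. 6400.0ms @ 8 + 1600.0ms (2)
12. 8000.0ms @ 10 + 1200.0ms (3/2)
13. 9200.0ms @ 23/2 + 400.0ms (1/2)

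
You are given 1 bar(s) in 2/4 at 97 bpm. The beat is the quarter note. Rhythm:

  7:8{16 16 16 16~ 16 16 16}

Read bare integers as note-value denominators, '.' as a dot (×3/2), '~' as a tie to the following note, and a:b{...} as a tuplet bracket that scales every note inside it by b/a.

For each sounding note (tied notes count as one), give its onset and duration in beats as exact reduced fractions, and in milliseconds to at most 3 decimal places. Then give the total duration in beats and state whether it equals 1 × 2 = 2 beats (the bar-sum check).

1) 0.0ms=0b +176.73ms=2/7b
2) 176.73ms=2/7b +176.73ms=2/7b
3) 353.461ms=4/7b +176.73ms=2/7b
4) 530.191ms=6/7b +353.461ms=4/7b
5) 883.652ms=10/7b +176.73ms=2/7b
6) 1060.383ms=12/7b +176.73ms=2/7b
Σ=2b of 2 (97bpm 2/4) — PASS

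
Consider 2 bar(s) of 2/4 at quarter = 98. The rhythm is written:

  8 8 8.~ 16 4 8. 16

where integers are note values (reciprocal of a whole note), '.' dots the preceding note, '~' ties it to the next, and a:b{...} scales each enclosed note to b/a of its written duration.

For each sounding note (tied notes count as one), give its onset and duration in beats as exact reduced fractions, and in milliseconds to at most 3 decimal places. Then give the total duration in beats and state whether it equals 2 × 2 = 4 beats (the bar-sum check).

1) 0.0ms=0b +306.122ms=1/2b
2) 306.122ms=1/2b +306.122ms=1/2b
3) 612.245ms=1b +612.245ms=1b
4) 1224.49ms=2b +612.245ms=1b
5) 1836.735ms=3b +459.184ms=3/4b
6) 2295.918ms=15/4b +153.061ms=1/4b
Σ=4b of 4 (98bpm 2/4) — PASS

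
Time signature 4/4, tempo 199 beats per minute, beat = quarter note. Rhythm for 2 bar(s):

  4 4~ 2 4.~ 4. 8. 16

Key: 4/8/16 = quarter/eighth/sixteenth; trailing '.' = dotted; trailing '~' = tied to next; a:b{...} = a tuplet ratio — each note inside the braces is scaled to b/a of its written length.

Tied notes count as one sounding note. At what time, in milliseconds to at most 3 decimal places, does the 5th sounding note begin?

note 5 onset = 31/4b = 2336.683ms

1. 0.0ms @ 0 + 301.508ms (1)
2. 301.508ms @ 1 + 904.523ms (3)
3. 1206.03ms @ 4 + 904.523ms (3)
4. 2110.553ms @ 7 + 226.131ms (3/4)
5. 2336.683ms @ 31/4 + 75.377ms (1/4)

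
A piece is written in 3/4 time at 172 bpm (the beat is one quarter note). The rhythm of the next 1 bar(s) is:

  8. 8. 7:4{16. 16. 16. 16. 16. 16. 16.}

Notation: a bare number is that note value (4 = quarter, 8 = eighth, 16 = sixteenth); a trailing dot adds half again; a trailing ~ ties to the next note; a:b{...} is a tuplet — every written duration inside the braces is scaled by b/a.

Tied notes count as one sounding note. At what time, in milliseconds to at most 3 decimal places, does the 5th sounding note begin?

1. 0.0ms @ 0 + 261.628ms (3/4)
2. 261.628ms @ 3/4 + 261.628ms (3/4)
3. 523.256ms @ 3/2 + 74.751ms (3/14)
4. 598.007ms @ 12/7 + 74.751ms (3/14)
5. 672.757ms @ 27/14 + 74.751ms (3/14)
6. 747.508ms @ 15/7 + 74.751ms (3/14)
7. 822.259ms @ 33/14 + 74.751ms (3/14)
8. 897.01ms @ 18/7 + 74.751ms (3/14)
9. 971.761ms @ 39/14 + 74.751ms (3/14)

note 5 onset = 27/14b = 672.757ms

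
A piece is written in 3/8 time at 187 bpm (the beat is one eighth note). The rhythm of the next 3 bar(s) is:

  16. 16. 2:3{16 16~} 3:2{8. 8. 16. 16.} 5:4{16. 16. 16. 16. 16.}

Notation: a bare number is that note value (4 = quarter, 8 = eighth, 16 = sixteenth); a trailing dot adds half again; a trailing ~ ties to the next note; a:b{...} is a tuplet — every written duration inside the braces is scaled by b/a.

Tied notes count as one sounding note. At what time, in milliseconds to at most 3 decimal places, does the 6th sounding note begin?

note 6 onset = 5b = 1604.278ms

1. 0.0ms @ 0 + 240.642ms (3/4)
2. 240.642ms @ 3/4 + 240.642ms (3/4)
3. 481.283ms @ 3/2 + 240.642ms (3/4)
4. 721.925ms @ 9/4 + 561.497ms (7/4)
5. 1283.422ms @ 4 + 320.856ms (1)
6. 1604.278ms @ 5 + 160.428ms (1/2)
7. 1764.706ms @ 11/2 + 160.428ms (1/2)
8. 1925.134ms @ 6 + 192.513ms (3/5)
9. 2117.647ms @ 33/5 + 192.513ms (3/5)
10. 2310.16ms @ 36/5 + 192.513ms (3/5)
11. 2502.674ms @ 39/5 + 192.513ms (3/5)
12. 2695.187ms @ 42/5 + 192.513ms (3/5)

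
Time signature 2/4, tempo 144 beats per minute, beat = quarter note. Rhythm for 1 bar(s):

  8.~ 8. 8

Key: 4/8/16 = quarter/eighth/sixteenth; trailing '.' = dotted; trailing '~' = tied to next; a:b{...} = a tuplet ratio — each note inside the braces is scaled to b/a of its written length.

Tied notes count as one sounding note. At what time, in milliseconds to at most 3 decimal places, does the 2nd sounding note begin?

note 2 onset = 3/2b = 625.0ms

1. 0.0ms @ 0 + 625.0ms (3/2)
2. 625.0ms @ 3/2 + 208.333ms (1/2)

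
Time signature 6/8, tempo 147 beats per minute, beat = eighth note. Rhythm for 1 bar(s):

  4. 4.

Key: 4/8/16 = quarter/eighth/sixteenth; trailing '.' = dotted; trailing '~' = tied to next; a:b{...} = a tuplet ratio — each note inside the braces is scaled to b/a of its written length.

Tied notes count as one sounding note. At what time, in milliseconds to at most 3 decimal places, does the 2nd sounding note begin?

note 2 onset = 3b = 1224.49ms

1. 0.0ms @ 0 + 1224.49ms (3)
2. 1224.49ms @ 3 + 1224.49ms (3)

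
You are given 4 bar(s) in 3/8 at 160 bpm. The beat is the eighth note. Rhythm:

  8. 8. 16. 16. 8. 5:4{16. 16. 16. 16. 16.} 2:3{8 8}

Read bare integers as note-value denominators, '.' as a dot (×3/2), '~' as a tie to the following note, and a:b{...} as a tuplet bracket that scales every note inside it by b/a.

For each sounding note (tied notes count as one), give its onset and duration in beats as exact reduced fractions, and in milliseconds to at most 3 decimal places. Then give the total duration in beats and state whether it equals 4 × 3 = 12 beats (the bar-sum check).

1) 0.0ms=0b +562.5ms=3/2b
2) 562.5ms=3/2b +562.5ms=3/2b
3) 1125.0ms=3b +281.25ms=3/4b
4) 1406.25ms=15/4b +281.25ms=3/4b
5) 1687.5ms=9/2b +562.5ms=3/2b
6) 2250.0ms=6b +225.0ms=3/5b
7) 2475.0ms=33/5b +225.0ms=3/5b
8) 2700.0ms=36/5b +225.0ms=3/5b
9) 2925.0ms=39/5b +225.0ms=3/5b
10) 3150.0ms=42/5b +225.0ms=3/5b
11) 3375.0ms=9b +562.5ms=3/2b
12) 3937.5ms=21/2b +562.5ms=3/2b
Σ=12b of 12 (160bpm 3/8) — PASS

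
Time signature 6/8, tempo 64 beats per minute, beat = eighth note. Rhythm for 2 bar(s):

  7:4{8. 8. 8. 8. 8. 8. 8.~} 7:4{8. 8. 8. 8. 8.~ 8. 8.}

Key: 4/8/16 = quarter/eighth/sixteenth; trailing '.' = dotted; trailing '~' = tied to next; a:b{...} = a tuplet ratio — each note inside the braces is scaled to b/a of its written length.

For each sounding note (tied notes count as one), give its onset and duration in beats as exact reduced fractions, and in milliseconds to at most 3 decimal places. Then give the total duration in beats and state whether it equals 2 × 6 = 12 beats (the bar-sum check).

1) 0.0ms=0b +803.571ms=6/7b
2) 803.571ms=6/7b +803.571ms=6/7b
3) 1607.143ms=12/7b +803.571ms=6/7b
4) 2410.714ms=18/7b +803.571ms=6/7b
5) 3214.286ms=24/7b +803.571ms=6/7b
6) 4017.857ms=30/7b +803.571ms=6/7b
7) 4821.429ms=36/7b +1607.143ms=12/7b
8) 6428.571ms=48/7b +803.571ms=6/7b
9) 7232.143ms=54/7b +803.571ms=6/7b
10) 8035.714ms=60/7b +803.571ms=6/7b
11) 8839.286ms=66/7b +1607.143ms=12/7b
12) 10446.429ms=78/7b +803.571ms=6/7b
Σ=12b of 12 (64bpm 6/8) — PASS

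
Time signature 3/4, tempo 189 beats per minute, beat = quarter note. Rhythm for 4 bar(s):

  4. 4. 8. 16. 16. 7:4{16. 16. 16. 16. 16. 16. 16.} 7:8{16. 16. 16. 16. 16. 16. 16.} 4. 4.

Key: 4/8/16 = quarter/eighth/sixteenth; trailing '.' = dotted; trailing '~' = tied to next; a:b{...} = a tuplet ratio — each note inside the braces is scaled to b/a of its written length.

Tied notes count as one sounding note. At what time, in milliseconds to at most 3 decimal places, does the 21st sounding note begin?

1. 0.0ms @ 0 + 476.19ms (3/2)
2. 476.19ms @ 3/2 + 476.19ms (3/2)
3. 952.381ms @ 3 + 238.095ms (3/4)
4. 1190.476ms @ 15/4 + 119.048ms (3/8)
5. 1309.524ms @ 33/8 + 119.048ms (3/8)
6. 1428.571ms @ 9/2 + 68.027ms (3/14)
7. 1496.599ms @ 33/7 + 68.027ms (3/14)
8. 1564.626ms @ 69/14 + 68.027ms (3/14)
9. 1632.653ms @ 36/7 + 68.027ms (3/14)
10. 1700.68ms @ 75/14 + 68.027ms (3/14)
11. 1768.707ms @ 39/7 + 68.027ms (3/14)
12. 1836.735ms @ 81/14 + 68.027ms (3/14)
13. 1904.762ms @ 6 + 136.054ms (3/7)
14. 2040.816ms @ 45/7 + 136.054ms (3/7)
15. 2176.871ms @ 48/7 + 136.054ms (3/7)
16. 2312.925ms @ 51/7 + 136.054ms (3/7)
17. 2448.98ms @ 54/7 + 136.054ms (3/7)
18. 2585.034ms @ 57/7 + 136.054ms (3/7)
19. 2721.088ms @ 60/7 + 136.054ms (3/7)
20. 2857.143ms @ 9 + 476.19ms (3/2)
21. 3333.333ms @ 21/2 + 476.19ms (3/2)

note 21 onset = 21/2b = 3333.333ms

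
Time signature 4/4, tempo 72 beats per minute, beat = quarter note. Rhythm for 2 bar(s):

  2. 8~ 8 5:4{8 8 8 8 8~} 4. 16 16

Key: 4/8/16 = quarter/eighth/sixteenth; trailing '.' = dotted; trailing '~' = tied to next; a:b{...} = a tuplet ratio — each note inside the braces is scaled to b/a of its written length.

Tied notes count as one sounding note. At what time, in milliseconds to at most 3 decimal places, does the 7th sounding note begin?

1. 0.0ms @ 0 + 2500.0ms (3)
2. 2500.0ms @ 3 + 833.333ms (1)
3. 3333.333ms @ 4 + 333.333ms (2/5)
4. 3666.667ms @ 22/5 + 333.333ms (2/5)
5. 4000.0ms @ 24/5 + 333.333ms (2/5)
6. 4333.333ms @ 26/5 + 333.333ms (2/5)
7. 4666.667ms @ 28/5 + 1583.333ms (19/10)
8. 6250.0ms @ 15/2 + 208.333ms (1/4)
9. 6458.333ms @ 31/4 + 208.333ms (1/4)

note 7 onset = 28/5b = 4666.667ms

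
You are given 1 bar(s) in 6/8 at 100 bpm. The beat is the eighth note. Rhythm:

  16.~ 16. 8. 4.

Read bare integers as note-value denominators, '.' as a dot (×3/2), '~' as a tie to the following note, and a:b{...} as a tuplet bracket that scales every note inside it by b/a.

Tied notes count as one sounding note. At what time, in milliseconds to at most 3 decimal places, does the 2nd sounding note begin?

note 2 onset = 3/2b = 900.0ms

1. 0.0ms @ 0 + 900.0ms (3/2)
2. 900.0ms @ 3/2 + 900.0ms (3/2)
3. 1800.0ms @ 3 + 1800.0ms (3)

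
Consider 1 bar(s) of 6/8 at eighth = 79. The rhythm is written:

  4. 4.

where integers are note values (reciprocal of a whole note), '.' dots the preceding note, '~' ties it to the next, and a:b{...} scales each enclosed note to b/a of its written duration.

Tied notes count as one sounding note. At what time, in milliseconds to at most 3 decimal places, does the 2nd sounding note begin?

1. 0.0ms @ 0 + 2278.481ms (3)
2. 2278.481ms @ 3 + 2278.481ms (3)

note 2 onset = 3b = 2278.481ms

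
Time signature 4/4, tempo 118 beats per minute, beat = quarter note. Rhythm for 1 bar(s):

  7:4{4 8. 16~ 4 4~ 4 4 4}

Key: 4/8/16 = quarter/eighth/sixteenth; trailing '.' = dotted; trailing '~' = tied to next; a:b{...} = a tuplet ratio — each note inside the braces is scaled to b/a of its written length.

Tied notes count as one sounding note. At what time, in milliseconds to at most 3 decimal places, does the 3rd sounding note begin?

1. 0.0ms @ 0 + 290.557ms (4/7)
2. 290.557ms @ 4/7 + 217.918ms (3/7)
3. 508.475ms @ 1 + 363.196ms (5/7)
4. 871.671ms @ 12/7 + 581.114ms (8/7)
5. 1452.785ms @ 20/7 + 290.557ms (4/7)
6. 1743.341ms @ 24/7 + 290.557ms (4/7)

note 3 onset = 1b = 508.475ms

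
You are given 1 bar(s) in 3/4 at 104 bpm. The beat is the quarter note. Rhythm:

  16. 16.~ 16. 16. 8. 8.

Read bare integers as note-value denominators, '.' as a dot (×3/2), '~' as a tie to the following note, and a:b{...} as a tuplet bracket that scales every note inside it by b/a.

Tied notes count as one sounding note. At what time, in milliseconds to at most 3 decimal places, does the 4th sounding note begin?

1. 0.0ms @ 0 + 216.346ms (3/8)
2. 216.346ms @ 3/8 + 432.692ms (3/4)
3. 649.038ms @ 9/8 + 216.346ms (3/8)
4. 865.385ms @ 3/2 + 432.692ms (3/4)
5. 1298.077ms @ 9/4 + 432.692ms (3/4)

note 4 onset = 3/2b = 865.385ms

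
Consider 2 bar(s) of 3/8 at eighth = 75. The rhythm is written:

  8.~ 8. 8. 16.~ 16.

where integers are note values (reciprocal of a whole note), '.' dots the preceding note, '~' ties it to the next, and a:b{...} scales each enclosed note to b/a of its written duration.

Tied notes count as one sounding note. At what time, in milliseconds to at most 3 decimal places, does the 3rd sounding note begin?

1. 0.0ms @ 0 + 2400.0ms (3)
2. 2400.0ms @ 3 + 1200.0ms (3/2)
3. 3600.0ms @ 9/2 + 1200.0ms (3/2)

note 3 onset = 9/2b = 3600.0ms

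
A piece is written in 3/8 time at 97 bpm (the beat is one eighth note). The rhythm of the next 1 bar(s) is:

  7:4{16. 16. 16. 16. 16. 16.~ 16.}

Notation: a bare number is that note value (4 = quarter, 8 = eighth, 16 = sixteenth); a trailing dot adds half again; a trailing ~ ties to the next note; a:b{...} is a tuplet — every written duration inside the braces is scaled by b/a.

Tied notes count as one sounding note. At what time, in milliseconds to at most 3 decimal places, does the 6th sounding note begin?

1. 0.0ms @ 0 + 265.096ms (3/7)
2. 265.096ms @ 3/7 + 265.096ms (3/7)
3. 530.191ms @ 6/7 + 265.096ms (3/7)
4. 795.287ms @ 9/7 + 265.096ms (3/7)
5. 1060.383ms @ 12/7 + 265.096ms (3/7)
6. 1325.479ms @ 15/7 + 530.191ms (6/7)

note 6 onset = 15/7b = 1325.479ms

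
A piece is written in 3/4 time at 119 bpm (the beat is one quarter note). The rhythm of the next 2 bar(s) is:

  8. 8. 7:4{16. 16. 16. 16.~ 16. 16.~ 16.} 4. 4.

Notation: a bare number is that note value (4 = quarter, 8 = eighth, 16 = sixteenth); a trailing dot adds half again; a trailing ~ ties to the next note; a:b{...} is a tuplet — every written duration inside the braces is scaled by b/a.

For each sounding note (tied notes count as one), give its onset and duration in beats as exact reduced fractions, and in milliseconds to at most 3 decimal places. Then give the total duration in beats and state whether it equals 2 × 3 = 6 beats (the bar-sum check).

1) 0.0ms=0b +378.151ms=3/4b
2) 378.151ms=3/4b +378.151ms=3/4b
3) 756.303ms=3/2b +108.043ms=3/14b
4) 864.346ms=12/7b +108.043ms=3/14b
5) 972.389ms=27/14b +108.043ms=3/14b
6) 1080.432ms=15/7b +216.086ms=3/7b
7) 1296.519ms=18/7b +216.086ms=3/7b
8) 1512.605ms=3b +756.303ms=3/2b
9) 2268.908ms=9/2b +756.303ms=3/2b
Σ=6b of 6 (119bpm 3/4) — PASS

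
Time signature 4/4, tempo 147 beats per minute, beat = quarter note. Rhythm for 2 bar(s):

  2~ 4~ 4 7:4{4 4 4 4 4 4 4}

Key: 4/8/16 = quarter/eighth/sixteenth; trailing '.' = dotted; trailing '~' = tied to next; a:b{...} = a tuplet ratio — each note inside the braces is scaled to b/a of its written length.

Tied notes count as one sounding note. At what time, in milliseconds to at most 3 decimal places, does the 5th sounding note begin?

note 5 onset = 40/7b = 2332.362ms

1. 0.0ms @ 0 + 1632.653ms (4)
2. 1632.653ms @ 4 + 233.236ms (4/7)
3. 1865.889ms @ 32/7 + 233.236ms (4/7)
4. 2099.125ms @ 36/7 + 233.236ms (4/7)
5. 2332.362ms @ 40/7 + 233.236ms (4/7)
6. 2565.598ms @ 44/7 + 233.236ms (4/7)
7. 2798.834ms @ 48/7 + 233.236ms (4/7)
8. 3032.07ms @ 52/7 + 233.236ms (4/7)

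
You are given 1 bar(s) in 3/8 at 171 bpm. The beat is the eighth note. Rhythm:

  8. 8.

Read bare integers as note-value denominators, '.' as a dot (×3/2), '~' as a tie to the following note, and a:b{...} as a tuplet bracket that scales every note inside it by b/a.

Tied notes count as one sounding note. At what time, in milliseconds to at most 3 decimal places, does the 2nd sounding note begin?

1. 0.0ms @ 0 + 526.316ms (3/2)
2. 526.316ms @ 3/2 + 526.316ms (3/2)

note 2 onset = 3/2b = 526.316ms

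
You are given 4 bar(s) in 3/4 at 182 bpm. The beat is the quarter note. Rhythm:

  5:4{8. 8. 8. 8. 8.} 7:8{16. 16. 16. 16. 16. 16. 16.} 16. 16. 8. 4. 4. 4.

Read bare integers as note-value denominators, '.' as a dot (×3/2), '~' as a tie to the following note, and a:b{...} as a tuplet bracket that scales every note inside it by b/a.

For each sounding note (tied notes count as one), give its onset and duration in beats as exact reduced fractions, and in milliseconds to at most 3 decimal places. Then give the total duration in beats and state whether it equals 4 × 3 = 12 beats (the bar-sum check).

1) 0.0ms=0b +197.802ms=3/5b
2) 197.802ms=3/5b +197.802ms=3/5b
3) 395.604ms=6/5b +197.802ms=3/5b
4) 593.407ms=9/5b +197.802ms=3/5b
5) 791.209ms=12/5b +197.802ms=3/5b
6) 989.011ms=3b +141.287ms=3/7b
7) 1130.298ms=24/7b +141.287ms=3/7b
8) 1271.586ms=27/7b +141.287ms=3/7b
9) 1412.873ms=30/7b +141.287ms=3/7b
10) 1554.16ms=33/7b +141.287ms=3/7b
11) 1695.447ms=36/7b +141.287ms=3/7b
12) 1836.735ms=39/7b +141.287ms=3/7b
13) 1978.022ms=6b +123.626ms=3/8b
14) 2101.648ms=51/8b +123.626ms=3/8b
15) 2225.275ms=27/4b +247.253ms=3/4b
16) 2472.527ms=15/2b +494.505ms=3/2b
17) 2967.033ms=9b +494.505ms=3/2b
18) 3461.538ms=21/2b +494.505ms=3/2b
Σ=12b of 12 (182bpm 3/4) — PASS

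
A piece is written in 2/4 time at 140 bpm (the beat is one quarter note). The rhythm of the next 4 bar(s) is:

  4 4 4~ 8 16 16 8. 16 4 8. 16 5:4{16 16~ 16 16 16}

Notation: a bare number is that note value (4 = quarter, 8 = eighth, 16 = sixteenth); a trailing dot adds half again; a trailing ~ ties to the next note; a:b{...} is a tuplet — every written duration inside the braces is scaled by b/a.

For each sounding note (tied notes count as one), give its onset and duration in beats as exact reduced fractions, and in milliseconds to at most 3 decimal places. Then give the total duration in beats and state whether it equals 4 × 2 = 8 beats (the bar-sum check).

1) 0.0ms=0b +428.571ms=1b
2) 428.571ms=1b +428.571ms=1b
3) 857.143ms=2b +642.857ms=3/2b
4) 1500.0ms=7/2b +107.143ms=1/4b
5) 1607.143ms=15/4b +107.143ms=1/4b
6) 1714.286ms=4b +321.429ms=3/4b
7) 2035.714ms=19/4b +107.143ms=1/4b
8) 2142.857ms=5b +428.571ms=1b
9) 2571.429ms=6b +321.429ms=3/4b
10) 2892.857ms=27/4b +107.143ms=1/4b
11) 3000.0ms=7b +85.714ms=1/5b
12) 3085.714ms=36/5b +171.429ms=2/5b
13) 3257.143ms=38/5b +85.714ms=1/5b
14) 3342.857ms=39/5b +85.714ms=1/5b
Σ=8b of 8 (140bpm 2/4) — PASS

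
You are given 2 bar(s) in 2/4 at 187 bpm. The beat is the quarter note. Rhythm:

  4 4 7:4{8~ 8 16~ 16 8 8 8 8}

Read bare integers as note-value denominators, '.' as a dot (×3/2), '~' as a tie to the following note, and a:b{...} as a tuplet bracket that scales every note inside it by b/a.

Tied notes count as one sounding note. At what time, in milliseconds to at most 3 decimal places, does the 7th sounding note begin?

1. 0.0ms @ 0 + 320.856ms (1)
2. 320.856ms @ 1 + 320.856ms (1)
3. 641.711ms @ 2 + 183.346ms (4/7)
4. 825.057ms @ 18/7 + 91.673ms (2/7)
5. 916.73ms @ 20/7 + 91.673ms (2/7)
6. 1008.403ms @ 22/7 + 91.673ms (2/7)
7. 1100.076ms @ 24/7 + 91.673ms (2/7)
8. 1191.749ms @ 26/7 + 91.673ms (2/7)

note 7 onset = 24/7b = 1100.076ms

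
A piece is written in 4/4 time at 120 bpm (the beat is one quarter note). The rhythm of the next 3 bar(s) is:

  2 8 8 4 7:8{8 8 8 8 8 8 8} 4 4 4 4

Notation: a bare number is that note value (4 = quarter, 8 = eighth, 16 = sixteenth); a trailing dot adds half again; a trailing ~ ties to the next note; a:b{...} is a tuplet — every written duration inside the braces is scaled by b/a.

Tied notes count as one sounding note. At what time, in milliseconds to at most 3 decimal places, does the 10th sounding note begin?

note 10 onset = 48/7b = 3428.571ms

1. 0.0ms @ 0 + 1000.0ms (2)
2. 1000.0ms @ 2 + 250.0ms (1/2)
3. 1250.0ms @ 5/2 + 250.0ms (1/2)
4. 1500.0ms @ 3 + 500.0ms (1)
5. 2000.0ms @ 4 + 285.714ms (4/7)
6. 2285.714ms @ 32/7 + 285.714ms (4/7)
7. 2571.429ms @ 36/7 + 285.714ms (4/7)
8. 2857.143ms @ 40/7 + 285.714ms (4/7)
9. 3142.857ms @ 44/7 + 285.714ms (4/7)
10. 3428.571ms @ 48/7 + 285.714ms (4/7)
11. 3714.286ms @ 52/7 + 285.714ms (4/7)
12. 4000.0ms @ 8 + 500.0ms (1)
13. 4500.0ms @ 9 + 500.0ms (1)
14. 5000.0ms @ 10 + 500.0ms (1)
15. 5500.0ms @ 11 + 500.0ms (1)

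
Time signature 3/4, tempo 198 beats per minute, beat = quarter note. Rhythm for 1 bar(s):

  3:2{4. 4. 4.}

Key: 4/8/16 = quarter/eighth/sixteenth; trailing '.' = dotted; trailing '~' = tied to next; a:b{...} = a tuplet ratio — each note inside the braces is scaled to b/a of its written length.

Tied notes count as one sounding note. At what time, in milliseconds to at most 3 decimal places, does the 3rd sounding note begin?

1. 0.0ms @ 0 + 303.03ms (1)
2. 303.03ms @ 1 + 303.03ms (1)
3. 606.061ms @ 2 + 303.03ms (1)

note 3 onset = 2b = 606.061ms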